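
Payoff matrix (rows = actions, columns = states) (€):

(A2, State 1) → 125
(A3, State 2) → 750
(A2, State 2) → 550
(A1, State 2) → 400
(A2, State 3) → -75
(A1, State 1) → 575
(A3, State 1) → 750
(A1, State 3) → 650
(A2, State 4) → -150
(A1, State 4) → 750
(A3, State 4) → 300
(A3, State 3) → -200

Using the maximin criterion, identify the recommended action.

Row minima: A1=400, A2=-150, A3=-200
Best worst-case = 400 → A1.

A1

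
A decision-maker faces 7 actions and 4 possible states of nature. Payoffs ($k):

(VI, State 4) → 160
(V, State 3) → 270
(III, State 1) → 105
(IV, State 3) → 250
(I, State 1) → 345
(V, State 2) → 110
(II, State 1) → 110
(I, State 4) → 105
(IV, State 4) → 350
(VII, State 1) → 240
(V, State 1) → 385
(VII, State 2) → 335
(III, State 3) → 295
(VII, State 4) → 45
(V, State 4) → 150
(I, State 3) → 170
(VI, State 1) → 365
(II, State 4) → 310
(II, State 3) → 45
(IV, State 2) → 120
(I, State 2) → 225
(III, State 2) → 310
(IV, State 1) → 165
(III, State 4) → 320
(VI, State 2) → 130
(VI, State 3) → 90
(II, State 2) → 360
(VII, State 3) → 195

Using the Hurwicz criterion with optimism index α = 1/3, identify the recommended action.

V

I: 1/3·345 + 2/3·105 = 185
II: 1/3·360 + 2/3·45 = 150
III: 1/3·320 + 2/3·105 = 530/3
IV: 1/3·350 + 2/3·120 = 590/3
V: 1/3·385 + 2/3·110 = 605/3
VI: 1/3·365 + 2/3·90 = 545/3
VII: 1/3·335 + 2/3·45 = 425/3
Highest Hurwicz score = 605/3 → V.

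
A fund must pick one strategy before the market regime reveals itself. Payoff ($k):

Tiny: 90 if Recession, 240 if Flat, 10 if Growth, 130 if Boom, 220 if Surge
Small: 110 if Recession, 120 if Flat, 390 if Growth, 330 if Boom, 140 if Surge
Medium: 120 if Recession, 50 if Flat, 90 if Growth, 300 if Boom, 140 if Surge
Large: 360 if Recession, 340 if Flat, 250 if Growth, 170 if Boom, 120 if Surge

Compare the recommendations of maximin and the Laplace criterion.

maximin → Large; laplace → Large (agree)

Row minima: Tiny=10, Small=110, Medium=50, Large=120
Best worst-case = 120 → Large.
Row averages: Tiny=138, Small=218, Medium=140, Large=248
Highest average = 248 → Large.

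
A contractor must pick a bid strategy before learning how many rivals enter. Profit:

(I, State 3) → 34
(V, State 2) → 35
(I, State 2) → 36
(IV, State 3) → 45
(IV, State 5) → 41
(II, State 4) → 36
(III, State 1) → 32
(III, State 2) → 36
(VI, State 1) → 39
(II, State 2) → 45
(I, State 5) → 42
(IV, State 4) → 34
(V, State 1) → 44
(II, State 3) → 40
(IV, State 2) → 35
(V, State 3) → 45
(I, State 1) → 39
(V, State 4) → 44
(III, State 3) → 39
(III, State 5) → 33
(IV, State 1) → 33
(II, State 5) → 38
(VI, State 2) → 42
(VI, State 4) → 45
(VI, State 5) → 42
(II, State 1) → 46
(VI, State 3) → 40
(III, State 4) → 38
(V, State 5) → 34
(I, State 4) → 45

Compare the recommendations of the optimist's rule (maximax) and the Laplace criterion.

maximax → II; laplace → VI (disagree)

Row maxima: I=45, II=46, III=39, IV=45, V=45, VI=45
Best best-case = 46 → II.
Row averages: I=39.2, II=41, III=35.6, IV=37.6, V=40.4, VI=41.6
Highest average = 41.6 → VI.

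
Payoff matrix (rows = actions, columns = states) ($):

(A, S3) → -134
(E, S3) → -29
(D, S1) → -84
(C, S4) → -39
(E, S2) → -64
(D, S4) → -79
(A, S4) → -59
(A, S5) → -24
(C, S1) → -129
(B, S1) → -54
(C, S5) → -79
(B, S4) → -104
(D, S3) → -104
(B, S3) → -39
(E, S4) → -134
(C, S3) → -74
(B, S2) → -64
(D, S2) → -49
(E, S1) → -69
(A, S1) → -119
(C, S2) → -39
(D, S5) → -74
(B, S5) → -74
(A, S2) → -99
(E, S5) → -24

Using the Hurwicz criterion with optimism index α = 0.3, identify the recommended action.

A: 0.3·(-24) + 0.7·(-134) = -101
B: 0.3·(-39) + 0.7·(-104) = -84.5
C: 0.3·(-39) + 0.7·(-129) = -102
D: 0.3·(-49) + 0.7·(-104) = -87.5
E: 0.3·(-24) + 0.7·(-134) = -101
Highest Hurwicz score = -84.5 → B.

B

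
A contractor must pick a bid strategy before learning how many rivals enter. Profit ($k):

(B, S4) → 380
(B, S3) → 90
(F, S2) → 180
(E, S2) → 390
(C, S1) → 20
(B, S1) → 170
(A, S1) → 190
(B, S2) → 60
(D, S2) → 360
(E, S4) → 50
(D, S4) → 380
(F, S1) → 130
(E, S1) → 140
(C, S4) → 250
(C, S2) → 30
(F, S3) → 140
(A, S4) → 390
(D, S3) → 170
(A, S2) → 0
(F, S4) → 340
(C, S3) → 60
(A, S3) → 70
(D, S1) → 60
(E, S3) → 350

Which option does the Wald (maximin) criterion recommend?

F

Row minima: A=0, B=60, C=20, D=60, E=50, F=130
Best worst-case = 130 → F.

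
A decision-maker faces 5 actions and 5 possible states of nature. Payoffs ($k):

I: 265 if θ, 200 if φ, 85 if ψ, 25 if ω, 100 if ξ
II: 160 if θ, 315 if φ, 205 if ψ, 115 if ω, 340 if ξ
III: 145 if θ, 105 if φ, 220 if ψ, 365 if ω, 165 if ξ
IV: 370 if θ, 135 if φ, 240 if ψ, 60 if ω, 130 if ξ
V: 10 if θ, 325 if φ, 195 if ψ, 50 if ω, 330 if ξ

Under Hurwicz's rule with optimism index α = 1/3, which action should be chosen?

III

I: 1/3·265 + 2/3·25 = 105
II: 1/3·340 + 2/3·115 = 190
III: 1/3·365 + 2/3·105 = 575/3
IV: 1/3·370 + 2/3·60 = 490/3
V: 1/3·330 + 2/3·10 = 350/3
Highest Hurwicz score = 575/3 → III.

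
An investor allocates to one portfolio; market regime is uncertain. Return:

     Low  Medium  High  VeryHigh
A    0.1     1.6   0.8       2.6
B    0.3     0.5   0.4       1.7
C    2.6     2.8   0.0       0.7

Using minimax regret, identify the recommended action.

Column bests: Low=2.6, Medium=2.8, High=0.8, VeryHigh=2.6.
A regrets: 2.5, 1.2, 0.0, 0.0 → max 2.5
B regrets: 2.3, 2.3, 0.4, 0.9 → max 2.3
C regrets: 0.0, 0.0, 0.8, 1.9 → max 1.9
Smallest max regret = 1.9 → C.

C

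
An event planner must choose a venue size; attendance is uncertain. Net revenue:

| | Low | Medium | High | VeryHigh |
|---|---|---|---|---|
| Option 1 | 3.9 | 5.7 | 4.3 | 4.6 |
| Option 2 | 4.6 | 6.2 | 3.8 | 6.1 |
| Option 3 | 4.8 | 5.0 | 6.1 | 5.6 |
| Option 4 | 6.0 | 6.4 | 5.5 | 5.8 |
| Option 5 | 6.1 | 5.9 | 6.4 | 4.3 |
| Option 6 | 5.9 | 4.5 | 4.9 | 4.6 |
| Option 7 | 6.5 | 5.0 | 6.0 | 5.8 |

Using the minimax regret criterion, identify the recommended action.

Option 4

Column bests: Low=6.5, Medium=6.4, High=6.4, VeryHigh=6.1.
Option 1 regrets: 2.6, 0.7, 2.1, 1.5 → max 2.6
Option 2 regrets: 1.9, 0.2, 2.6, 0.0 → max 2.6
Option 3 regrets: 1.7, 1.4, 0.3, 0.5 → max 1.7
Option 4 regrets: 0.5, 0.0, 0.9, 0.3 → max 0.9
Option 5 regrets: 0.4, 0.5, 0.0, 1.8 → max 1.8
Option 6 regrets: 0.6, 1.9, 1.5, 1.5 → max 1.9
Option 7 regrets: 0.0, 1.4, 0.4, 0.3 → max 1.4
Smallest max regret = 0.9 → Option 4.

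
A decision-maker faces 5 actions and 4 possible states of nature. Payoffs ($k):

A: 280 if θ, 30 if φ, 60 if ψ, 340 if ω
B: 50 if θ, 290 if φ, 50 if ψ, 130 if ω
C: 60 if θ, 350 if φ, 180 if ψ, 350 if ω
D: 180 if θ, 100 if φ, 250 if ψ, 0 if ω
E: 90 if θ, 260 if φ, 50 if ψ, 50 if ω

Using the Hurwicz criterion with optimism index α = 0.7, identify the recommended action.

C

A: 0.7·340 + 0.3·30 = 247
B: 0.7·290 + 0.3·50 = 218
C: 0.7·350 + 0.3·60 = 263
D: 0.7·250 + 0.3·0 = 175
E: 0.7·260 + 0.3·50 = 197
Highest Hurwicz score = 263 → C.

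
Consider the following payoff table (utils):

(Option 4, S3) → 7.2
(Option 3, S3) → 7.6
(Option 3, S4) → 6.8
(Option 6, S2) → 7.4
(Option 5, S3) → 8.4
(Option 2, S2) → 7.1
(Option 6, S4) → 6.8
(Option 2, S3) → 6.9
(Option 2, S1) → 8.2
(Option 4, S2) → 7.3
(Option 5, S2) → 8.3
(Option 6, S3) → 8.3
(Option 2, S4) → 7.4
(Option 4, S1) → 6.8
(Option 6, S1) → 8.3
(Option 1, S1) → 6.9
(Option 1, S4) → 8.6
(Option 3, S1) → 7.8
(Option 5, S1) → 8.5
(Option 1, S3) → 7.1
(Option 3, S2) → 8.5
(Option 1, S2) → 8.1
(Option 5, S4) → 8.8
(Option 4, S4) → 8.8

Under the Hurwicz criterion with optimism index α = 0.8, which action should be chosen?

Option 1: 0.8·8.6 + 0.2·6.9 = 8.26
Option 2: 0.8·8.2 + 0.2·6.9 = 7.94
Option 3: 0.8·8.5 + 0.2·6.8 = 8.16
Option 4: 0.8·8.8 + 0.2·6.8 = 8.4
Option 5: 0.8·8.8 + 0.2·8.3 = 8.7
Option 6: 0.8·8.3 + 0.2·6.8 = 8
Highest Hurwicz score = 8.7 → Option 5.

Option 5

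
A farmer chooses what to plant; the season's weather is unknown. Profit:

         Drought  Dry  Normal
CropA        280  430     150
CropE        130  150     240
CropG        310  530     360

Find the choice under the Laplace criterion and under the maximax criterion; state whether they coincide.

Row averages: CropA=860/3, CropE=520/3, CropG=400
Highest average = 400 → CropG.
Row maxima: CropA=430, CropE=240, CropG=530
Best best-case = 530 → CropG.

laplace → CropG; maximax → CropG (agree)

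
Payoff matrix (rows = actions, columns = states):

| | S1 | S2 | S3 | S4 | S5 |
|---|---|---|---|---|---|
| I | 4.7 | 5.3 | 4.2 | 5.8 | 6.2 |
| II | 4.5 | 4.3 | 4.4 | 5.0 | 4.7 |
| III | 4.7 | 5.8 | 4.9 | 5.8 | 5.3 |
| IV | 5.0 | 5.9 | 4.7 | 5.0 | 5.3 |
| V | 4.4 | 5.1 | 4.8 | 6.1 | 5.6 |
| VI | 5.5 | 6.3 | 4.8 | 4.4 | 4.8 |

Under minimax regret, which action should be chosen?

III

Column bests: S1=5.5, S2=6.3, S3=4.9, S4=6.1, S5=6.2.
I regrets: 0.8, 1.0, 0.7, 0.3, 0.0 → max 1.0
II regrets: 1.0, 2.0, 0.5, 1.1, 1.5 → max 2.0
III regrets: 0.8, 0.5, 0.0, 0.3, 0.9 → max 0.9
IV regrets: 0.5, 0.4, 0.2, 1.1, 0.9 → max 1.1
V regrets: 1.1, 1.2, 0.1, 0.0, 0.6 → max 1.2
VI regrets: 0.0, 0.0, 0.1, 1.7, 1.4 → max 1.7
Smallest max regret = 0.9 → III.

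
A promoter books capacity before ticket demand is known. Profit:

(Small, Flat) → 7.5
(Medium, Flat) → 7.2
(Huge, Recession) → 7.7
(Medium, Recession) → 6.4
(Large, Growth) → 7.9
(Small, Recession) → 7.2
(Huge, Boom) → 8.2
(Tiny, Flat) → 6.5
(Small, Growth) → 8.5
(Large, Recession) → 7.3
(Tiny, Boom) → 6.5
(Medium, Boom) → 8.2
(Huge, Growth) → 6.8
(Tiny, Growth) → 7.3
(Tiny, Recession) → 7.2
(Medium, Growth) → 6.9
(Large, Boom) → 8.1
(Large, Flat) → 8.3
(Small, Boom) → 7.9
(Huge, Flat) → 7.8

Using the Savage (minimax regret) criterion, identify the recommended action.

Column bests: Recession=7.7, Flat=8.3, Growth=8.5, Boom=8.2.
Tiny regrets: 0.5, 1.8, 1.2, 1.7 → max 1.8
Small regrets: 0.5, 0.8, 0.0, 0.3 → max 0.8
Medium regrets: 1.3, 1.1, 1.6, 0.0 → max 1.6
Large regrets: 0.4, 0.0, 0.6, 0.1 → max 0.6
Huge regrets: 0.0, 0.5, 1.7, 0.0 → max 1.7
Smallest max regret = 0.6 → Large.

Large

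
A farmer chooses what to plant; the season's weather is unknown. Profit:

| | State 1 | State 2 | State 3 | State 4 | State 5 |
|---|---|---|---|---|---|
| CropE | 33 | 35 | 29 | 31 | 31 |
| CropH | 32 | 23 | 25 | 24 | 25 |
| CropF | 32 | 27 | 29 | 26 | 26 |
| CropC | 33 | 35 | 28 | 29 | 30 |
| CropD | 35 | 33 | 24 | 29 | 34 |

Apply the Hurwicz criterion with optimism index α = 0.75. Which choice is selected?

CropE: 0.75·35 + 0.25·29 = 33.5
CropH: 0.75·32 + 0.25·23 = 29.75
CropF: 0.75·32 + 0.25·26 = 30.5
CropC: 0.75·35 + 0.25·28 = 33.25
CropD: 0.75·35 + 0.25·24 = 32.25
Highest Hurwicz score = 33.5 → CropE.

CropE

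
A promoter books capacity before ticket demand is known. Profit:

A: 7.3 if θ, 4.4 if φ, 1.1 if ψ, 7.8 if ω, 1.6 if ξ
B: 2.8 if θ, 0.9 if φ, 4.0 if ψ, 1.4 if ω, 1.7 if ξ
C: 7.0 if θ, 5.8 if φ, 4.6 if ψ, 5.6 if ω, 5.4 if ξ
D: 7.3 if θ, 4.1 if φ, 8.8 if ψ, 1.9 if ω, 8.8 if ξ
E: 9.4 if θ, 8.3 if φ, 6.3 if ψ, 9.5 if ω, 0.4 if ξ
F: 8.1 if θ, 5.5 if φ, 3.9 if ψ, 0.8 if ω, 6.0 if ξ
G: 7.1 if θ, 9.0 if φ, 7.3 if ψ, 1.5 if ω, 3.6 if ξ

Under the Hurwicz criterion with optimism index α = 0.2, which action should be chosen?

A: 0.2·7.8 + 0.8·1.1 = 2.44
B: 0.2·4.0 + 0.8·0.9 = 1.52
C: 0.2·7.0 + 0.8·4.6 = 5.08
D: 0.2·8.8 + 0.8·1.9 = 3.28
E: 0.2·9.5 + 0.8·0.4 = 2.22
F: 0.2·8.1 + 0.8·0.8 = 2.26
G: 0.2·9.0 + 0.8·1.5 = 3
Highest Hurwicz score = 5.08 → C.

C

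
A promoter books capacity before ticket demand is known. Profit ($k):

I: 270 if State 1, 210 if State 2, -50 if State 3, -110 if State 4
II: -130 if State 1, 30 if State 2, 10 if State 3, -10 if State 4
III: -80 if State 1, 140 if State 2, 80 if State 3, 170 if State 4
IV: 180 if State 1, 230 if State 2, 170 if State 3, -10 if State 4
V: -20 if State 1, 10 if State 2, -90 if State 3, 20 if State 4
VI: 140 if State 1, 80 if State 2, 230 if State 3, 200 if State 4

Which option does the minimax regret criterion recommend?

VI

Column bests: State 1=270, State 2=230, State 3=230, State 4=200.
I regrets: 0, 20, 280, 310 → max 310
II regrets: 400, 200, 220, 210 → max 400
III regrets: 350, 90, 150, 30 → max 350
IV regrets: 90, 0, 60, 210 → max 210
V regrets: 290, 220, 320, 180 → max 320
VI regrets: 130, 150, 0, 0 → max 150
Smallest max regret = 150 → VI.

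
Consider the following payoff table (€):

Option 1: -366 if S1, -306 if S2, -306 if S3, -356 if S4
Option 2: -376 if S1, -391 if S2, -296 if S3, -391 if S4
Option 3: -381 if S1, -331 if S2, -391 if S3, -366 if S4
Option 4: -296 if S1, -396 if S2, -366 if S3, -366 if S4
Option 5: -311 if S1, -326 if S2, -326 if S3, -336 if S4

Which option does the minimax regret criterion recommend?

Column bests: S1=-296, S2=-306, S3=-296, S4=-336.
Option 1 regrets: 70, 0, 10, 20 → max 70
Option 2 regrets: 80, 85, 0, 55 → max 85
Option 3 regrets: 85, 25, 95, 30 → max 95
Option 4 regrets: 0, 90, 70, 30 → max 90
Option 5 regrets: 15, 20, 30, 0 → max 30
Smallest max regret = 30 → Option 5.

Option 5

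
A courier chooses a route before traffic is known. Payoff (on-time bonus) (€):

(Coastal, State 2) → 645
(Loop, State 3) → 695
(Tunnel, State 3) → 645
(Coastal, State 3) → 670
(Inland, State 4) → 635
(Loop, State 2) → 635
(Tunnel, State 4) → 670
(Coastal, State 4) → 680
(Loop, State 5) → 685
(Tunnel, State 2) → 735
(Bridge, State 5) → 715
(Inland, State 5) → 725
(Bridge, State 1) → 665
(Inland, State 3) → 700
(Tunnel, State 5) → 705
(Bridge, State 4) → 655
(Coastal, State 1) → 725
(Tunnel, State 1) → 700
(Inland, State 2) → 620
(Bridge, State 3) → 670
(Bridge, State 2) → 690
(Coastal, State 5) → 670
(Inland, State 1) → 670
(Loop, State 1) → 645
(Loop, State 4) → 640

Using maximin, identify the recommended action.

Row minima: Coastal=645, Bridge=655, Loop=635, Inland=620, Tunnel=645
Best worst-case = 655 → Bridge.

Bridge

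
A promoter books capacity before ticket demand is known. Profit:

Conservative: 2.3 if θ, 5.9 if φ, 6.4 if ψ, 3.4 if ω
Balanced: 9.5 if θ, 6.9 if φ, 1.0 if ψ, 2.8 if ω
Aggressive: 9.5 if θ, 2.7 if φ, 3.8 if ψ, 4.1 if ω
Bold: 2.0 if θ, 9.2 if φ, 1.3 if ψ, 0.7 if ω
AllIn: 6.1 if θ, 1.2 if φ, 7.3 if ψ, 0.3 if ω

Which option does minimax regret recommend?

Balanced

Column bests: θ=9.5, φ=9.2, ψ=7.3, ω=4.1.
Conservative regrets: 7.2, 3.3, 0.9, 0.7 → max 7.2
Balanced regrets: 0.0, 2.3, 6.3, 1.3 → max 6.3
Aggressive regrets: 0.0, 6.5, 3.5, 0.0 → max 6.5
Bold regrets: 7.5, 0.0, 6.0, 3.4 → max 7.5
AllIn regrets: 3.4, 8.0, 0.0, 3.8 → max 8.0
Smallest max regret = 6.3 → Balanced.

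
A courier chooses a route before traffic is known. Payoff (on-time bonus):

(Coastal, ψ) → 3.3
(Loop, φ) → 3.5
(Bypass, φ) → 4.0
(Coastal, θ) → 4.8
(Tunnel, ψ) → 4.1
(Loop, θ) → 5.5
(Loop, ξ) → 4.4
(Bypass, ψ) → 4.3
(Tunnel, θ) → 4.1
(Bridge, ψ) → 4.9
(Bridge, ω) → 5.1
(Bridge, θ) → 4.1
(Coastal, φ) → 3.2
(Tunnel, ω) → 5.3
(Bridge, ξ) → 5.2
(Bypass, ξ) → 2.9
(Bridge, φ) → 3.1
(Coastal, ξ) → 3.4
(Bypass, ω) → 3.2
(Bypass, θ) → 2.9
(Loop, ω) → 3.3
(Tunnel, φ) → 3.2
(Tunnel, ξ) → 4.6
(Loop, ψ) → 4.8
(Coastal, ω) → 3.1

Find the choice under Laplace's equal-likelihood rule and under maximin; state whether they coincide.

laplace → Bridge; maximin → Loop (disagree)

Row averages: Bridge=4.48, Coastal=3.56, Bypass=3.46, Tunnel=4.26, Loop=4.3
Highest average = 4.48 → Bridge.
Row minima: Bridge=3.1, Coastal=3.1, Bypass=2.9, Tunnel=3.2, Loop=3.3
Best worst-case = 3.3 → Loop.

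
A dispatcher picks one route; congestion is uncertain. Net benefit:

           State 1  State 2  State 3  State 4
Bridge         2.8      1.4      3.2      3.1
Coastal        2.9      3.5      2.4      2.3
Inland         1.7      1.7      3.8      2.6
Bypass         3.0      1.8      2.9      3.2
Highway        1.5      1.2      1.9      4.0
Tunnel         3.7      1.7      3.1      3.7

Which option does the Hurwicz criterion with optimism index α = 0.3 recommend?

Coastal

Bridge: 0.3·3.2 + 0.7·1.4 = 1.94
Coastal: 0.3·3.5 + 0.7·2.3 = 2.66
Inland: 0.3·3.8 + 0.7·1.7 = 2.33
Bypass: 0.3·3.2 + 0.7·1.8 = 2.22
Highway: 0.3·4.0 + 0.7·1.2 = 2.04
Tunnel: 0.3·3.7 + 0.7·1.7 = 2.3
Highest Hurwicz score = 2.66 → Coastal.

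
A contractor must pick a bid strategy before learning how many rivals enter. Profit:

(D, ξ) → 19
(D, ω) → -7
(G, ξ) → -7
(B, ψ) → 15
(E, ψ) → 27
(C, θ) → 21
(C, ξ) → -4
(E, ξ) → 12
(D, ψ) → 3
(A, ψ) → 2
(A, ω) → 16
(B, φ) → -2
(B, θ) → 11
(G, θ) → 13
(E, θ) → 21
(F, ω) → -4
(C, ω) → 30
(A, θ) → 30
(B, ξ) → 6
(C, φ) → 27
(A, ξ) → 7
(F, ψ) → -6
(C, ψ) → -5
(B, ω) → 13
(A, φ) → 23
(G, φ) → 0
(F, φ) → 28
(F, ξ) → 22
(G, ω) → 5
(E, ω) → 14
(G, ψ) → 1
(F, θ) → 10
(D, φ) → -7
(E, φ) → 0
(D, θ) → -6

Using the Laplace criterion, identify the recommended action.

A

Row averages: A=15.6, B=8.6, C=13.8, D=0.4, E=14.8, F=10, G=2.4
Highest average = 15.6 → A.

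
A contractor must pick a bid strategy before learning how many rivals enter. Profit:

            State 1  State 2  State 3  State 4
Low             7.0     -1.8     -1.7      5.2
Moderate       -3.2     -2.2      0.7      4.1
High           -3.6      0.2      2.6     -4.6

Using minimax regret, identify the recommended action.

Column bests: State 1=7.0, State 2=0.2, State 3=2.6, State 4=5.2.
Low regrets: 0.0, 2.0, 4.3, 0.0 → max 4.3
Moderate regrets: 10.2, 2.4, 1.9, 1.1 → max 10.2
High regrets: 10.6, 0.0, 0.0, 9.8 → max 10.6
Smallest max regret = 4.3 → Low.

Low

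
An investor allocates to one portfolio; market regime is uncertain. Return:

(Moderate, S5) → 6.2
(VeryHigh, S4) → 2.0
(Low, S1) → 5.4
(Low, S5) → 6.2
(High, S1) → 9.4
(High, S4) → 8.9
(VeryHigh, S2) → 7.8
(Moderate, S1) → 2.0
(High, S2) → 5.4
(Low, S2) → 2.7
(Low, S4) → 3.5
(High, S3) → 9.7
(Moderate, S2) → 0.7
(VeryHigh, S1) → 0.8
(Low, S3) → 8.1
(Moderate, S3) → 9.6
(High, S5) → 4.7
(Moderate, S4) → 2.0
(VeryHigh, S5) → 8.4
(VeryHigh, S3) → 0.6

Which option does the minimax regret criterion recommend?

Column bests: S1=9.4, S2=7.8, S3=9.7, S4=8.9, S5=8.4.
Low regrets: 4.0, 5.1, 1.6, 5.4, 2.2 → max 5.4
Moderate regrets: 7.4, 7.1, 0.1, 6.9, 2.2 → max 7.4
High regrets: 0.0, 2.4, 0.0, 0.0, 3.7 → max 3.7
VeryHigh regrets: 8.6, 0.0, 9.1, 6.9, 0.0 → max 9.1
Smallest max regret = 3.7 → High.

High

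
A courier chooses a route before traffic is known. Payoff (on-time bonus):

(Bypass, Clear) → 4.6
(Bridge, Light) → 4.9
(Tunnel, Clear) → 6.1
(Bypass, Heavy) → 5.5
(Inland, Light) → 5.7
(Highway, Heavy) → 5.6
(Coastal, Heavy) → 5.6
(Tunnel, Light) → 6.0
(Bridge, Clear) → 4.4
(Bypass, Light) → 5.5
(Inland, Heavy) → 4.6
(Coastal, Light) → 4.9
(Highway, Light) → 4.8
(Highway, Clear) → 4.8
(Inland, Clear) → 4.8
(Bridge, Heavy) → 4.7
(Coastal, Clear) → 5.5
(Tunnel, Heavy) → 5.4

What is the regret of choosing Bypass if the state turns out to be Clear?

1.5

Best payoff under Clear is 6.1.
Regret = 6.1 − 4.6 = 1.5.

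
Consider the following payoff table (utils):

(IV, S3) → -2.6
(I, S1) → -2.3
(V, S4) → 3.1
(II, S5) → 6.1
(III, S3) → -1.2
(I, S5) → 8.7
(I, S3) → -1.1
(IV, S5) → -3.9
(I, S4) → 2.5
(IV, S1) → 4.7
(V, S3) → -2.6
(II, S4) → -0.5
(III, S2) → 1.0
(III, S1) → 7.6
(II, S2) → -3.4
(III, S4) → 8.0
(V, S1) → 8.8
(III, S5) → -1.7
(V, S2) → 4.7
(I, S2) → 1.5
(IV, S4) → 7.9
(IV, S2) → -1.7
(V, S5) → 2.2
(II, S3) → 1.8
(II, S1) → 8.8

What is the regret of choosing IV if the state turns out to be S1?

Best payoff under S1 is 8.8.
Regret = 8.8 − 4.7 = 4.1.

4.1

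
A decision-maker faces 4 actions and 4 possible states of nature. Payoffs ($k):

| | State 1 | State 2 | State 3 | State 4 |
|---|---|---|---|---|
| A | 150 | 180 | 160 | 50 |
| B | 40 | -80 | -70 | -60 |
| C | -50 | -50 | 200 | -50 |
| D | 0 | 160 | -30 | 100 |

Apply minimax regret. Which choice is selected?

Column bests: State 1=150, State 2=180, State 3=200, State 4=100.
A regrets: 0, 0, 40, 50 → max 50
B regrets: 110, 260, 270, 160 → max 270
C regrets: 200, 230, 0, 150 → max 230
D regrets: 150, 20, 230, 0 → max 230
Smallest max regret = 50 → A.

A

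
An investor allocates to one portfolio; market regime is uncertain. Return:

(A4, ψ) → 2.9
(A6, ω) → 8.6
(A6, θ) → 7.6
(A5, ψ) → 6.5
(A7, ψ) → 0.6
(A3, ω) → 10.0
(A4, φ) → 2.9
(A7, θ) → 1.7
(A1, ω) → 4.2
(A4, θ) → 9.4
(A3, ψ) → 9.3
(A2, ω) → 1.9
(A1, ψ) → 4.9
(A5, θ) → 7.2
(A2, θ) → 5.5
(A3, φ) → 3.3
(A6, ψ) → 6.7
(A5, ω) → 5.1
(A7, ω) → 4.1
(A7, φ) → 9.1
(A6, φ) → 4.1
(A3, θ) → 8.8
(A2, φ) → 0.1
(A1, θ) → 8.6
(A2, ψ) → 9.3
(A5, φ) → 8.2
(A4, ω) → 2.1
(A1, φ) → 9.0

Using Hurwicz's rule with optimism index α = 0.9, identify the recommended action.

A1: 0.9·9.0 + 0.1·4.2 = 8.52
A2: 0.9·9.3 + 0.1·0.1 = 8.38
A3: 0.9·10.0 + 0.1·3.3 = 9.33
A4: 0.9·9.4 + 0.1·2.1 = 8.67
A5: 0.9·8.2 + 0.1·5.1 = 7.89
A6: 0.9·8.6 + 0.1·4.1 = 8.15
A7: 0.9·9.1 + 0.1·0.6 = 8.25
Highest Hurwicz score = 9.33 → A3.

A3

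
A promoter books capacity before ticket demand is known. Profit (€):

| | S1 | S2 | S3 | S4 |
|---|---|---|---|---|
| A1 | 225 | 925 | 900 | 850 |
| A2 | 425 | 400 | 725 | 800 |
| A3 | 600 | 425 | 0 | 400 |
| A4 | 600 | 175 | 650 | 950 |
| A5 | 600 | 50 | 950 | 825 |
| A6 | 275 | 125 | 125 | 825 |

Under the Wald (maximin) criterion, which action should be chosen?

Row minima: A1=225, A2=400, A3=0, A4=175, A5=50, A6=125
Best worst-case = 400 → A2.

A2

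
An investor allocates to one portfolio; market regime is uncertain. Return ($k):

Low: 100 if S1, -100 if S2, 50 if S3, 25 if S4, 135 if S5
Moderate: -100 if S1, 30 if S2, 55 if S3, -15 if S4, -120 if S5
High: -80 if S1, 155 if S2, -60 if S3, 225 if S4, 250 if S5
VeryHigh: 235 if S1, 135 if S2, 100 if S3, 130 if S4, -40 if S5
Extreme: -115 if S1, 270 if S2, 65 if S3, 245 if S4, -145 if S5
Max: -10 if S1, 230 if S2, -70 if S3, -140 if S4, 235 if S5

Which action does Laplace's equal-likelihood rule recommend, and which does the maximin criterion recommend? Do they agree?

laplace → VeryHigh; maximin → VeryHigh (agree)

Row averages: Low=42, Moderate=-30, High=98, VeryHigh=112, Extreme=64, Max=49
Highest average = 112 → VeryHigh.
Row minima: Low=-100, Moderate=-120, High=-80, VeryHigh=-40, Extreme=-145, Max=-140
Best worst-case = -40 → VeryHigh.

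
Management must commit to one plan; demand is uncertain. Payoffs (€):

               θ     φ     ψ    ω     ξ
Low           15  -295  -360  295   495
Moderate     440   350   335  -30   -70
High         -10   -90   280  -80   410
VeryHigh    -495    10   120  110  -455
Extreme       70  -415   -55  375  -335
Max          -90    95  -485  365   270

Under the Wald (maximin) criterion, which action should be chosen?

Row minima: Low=-360, Moderate=-70, High=-90, VeryHigh=-495, Extreme=-415, Max=-485
Best worst-case = -70 → Moderate.

Moderate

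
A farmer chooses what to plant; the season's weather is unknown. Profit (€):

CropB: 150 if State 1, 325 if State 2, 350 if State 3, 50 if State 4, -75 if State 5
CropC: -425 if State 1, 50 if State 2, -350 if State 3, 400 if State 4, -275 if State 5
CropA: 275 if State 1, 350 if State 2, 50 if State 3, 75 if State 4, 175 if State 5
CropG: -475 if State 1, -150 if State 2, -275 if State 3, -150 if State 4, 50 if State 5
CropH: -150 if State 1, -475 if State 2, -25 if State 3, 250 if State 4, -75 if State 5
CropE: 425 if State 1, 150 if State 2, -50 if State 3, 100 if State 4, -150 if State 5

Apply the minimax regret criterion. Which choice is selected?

CropA

Column bests: State 1=425, State 2=350, State 3=350, State 4=400, State 5=175.
CropB regrets: 275, 25, 0, 350, 250 → max 350
CropC regrets: 850, 300, 700, 0, 450 → max 850
CropA regrets: 150, 0, 300, 325, 0 → max 325
CropG regrets: 900, 500, 625, 550, 125 → max 900
CropH regrets: 575, 825, 375, 150, 250 → max 825
CropE regrets: 0, 200, 400, 300, 325 → max 400
Smallest max regret = 325 → CropA.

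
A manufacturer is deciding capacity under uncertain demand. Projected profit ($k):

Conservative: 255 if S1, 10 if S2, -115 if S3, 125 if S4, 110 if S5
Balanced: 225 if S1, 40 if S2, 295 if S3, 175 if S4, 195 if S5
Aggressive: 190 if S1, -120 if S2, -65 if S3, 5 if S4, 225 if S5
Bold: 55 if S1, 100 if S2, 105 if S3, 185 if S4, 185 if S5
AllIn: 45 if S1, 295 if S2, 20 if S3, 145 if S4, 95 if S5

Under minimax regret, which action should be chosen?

Bold

Column bests: S1=255, S2=295, S3=295, S4=185, S5=225.
Conservative regrets: 0, 285, 410, 60, 115 → max 410
Balanced regrets: 30, 255, 0, 10, 30 → max 255
Aggressive regrets: 65, 415, 360, 180, 0 → max 415
Bold regrets: 200, 195, 190, 0, 40 → max 200
AllIn regrets: 210, 0, 275, 40, 130 → max 275
Smallest max regret = 200 → Bold.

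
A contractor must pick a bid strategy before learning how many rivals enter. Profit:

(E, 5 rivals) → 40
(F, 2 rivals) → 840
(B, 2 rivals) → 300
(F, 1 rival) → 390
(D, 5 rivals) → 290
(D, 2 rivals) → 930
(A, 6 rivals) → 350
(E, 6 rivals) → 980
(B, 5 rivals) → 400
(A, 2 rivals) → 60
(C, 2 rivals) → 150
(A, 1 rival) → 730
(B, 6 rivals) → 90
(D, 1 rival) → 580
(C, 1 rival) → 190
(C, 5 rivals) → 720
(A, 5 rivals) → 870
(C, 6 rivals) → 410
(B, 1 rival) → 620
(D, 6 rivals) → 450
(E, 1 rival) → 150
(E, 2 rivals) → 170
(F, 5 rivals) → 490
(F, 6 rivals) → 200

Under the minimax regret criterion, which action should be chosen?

Column bests: 1 rival=730, 2 rivals=930, 5 rivals=870, 6 rivals=980.
A regrets: 0, 870, 0, 630 → max 870
B regrets: 110, 630, 470, 890 → max 890
C regrets: 540, 780, 150, 570 → max 780
D regrets: 150, 0, 580, 530 → max 580
E regrets: 580, 760, 830, 0 → max 830
F regrets: 340, 90, 380, 780 → max 780
Smallest max regret = 580 → D.

D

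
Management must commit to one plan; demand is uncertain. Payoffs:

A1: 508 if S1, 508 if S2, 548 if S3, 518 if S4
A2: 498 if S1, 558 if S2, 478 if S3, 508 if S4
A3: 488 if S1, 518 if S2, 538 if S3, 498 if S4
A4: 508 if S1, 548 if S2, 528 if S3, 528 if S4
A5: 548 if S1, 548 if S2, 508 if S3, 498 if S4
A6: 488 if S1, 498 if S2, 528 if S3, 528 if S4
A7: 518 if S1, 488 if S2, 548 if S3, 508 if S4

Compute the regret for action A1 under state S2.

50

Best payoff under S2 is 558.
Regret = 558 − 508 = 50.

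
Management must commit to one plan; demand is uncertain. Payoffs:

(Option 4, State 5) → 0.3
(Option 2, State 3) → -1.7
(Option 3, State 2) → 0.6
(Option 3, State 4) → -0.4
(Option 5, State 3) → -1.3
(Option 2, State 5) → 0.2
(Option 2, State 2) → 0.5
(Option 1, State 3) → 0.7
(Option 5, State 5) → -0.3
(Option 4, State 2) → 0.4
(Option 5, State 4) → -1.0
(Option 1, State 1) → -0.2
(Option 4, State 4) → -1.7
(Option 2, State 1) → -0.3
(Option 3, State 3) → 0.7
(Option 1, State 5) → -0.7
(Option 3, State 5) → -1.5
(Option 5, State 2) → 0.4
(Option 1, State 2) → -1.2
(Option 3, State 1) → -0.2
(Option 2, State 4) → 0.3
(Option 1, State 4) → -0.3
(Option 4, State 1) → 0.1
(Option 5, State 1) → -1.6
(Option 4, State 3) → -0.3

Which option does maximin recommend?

Row minima: Option 1=-1.2, Option 2=-1.7, Option 3=-1.5, Option 4=-1.7, Option 5=-1.6
Best worst-case = -1.2 → Option 1.

Option 1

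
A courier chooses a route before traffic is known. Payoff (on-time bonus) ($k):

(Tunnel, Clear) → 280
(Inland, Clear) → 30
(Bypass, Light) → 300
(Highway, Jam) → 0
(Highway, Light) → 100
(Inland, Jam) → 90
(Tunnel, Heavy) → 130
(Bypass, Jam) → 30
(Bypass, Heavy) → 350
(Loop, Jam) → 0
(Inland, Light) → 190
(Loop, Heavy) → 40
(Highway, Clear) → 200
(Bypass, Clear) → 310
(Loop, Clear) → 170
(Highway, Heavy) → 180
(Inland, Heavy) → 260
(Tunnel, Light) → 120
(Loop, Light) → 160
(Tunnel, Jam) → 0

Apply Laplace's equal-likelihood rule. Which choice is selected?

Row averages: Loop=92.5, Tunnel=132.5, Bypass=247.5, Inland=142.5, Highway=120
Highest average = 247.5 → Bypass.

Bypass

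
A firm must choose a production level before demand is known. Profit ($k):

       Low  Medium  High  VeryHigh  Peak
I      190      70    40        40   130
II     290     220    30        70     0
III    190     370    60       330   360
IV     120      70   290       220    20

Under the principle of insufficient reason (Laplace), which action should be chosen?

Row averages: I=94, II=122, III=262, IV=144
Highest average = 262 → III.

III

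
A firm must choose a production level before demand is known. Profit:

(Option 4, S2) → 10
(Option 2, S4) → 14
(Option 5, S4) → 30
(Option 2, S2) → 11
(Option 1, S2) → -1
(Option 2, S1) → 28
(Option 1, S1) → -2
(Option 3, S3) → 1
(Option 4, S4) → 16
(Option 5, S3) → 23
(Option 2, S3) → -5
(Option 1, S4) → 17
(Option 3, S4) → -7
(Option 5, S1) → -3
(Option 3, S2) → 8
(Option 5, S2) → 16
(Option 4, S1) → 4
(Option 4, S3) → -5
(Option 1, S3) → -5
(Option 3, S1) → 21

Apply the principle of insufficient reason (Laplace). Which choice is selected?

Row averages: Option 1=2.25, Option 2=12, Option 3=5.75, Option 4=6.25, Option 5=16.5
Highest average = 16.5 → Option 5.

Option 5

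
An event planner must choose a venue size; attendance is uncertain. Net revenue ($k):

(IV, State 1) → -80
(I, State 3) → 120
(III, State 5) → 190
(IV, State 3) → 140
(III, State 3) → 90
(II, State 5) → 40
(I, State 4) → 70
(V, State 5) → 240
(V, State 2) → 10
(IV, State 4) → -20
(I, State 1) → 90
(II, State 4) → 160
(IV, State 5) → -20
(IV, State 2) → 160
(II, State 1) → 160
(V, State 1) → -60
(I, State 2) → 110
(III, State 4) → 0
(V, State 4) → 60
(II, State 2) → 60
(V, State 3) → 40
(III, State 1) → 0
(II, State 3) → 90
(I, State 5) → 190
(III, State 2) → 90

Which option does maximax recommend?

V

Row maxima: I=190, II=160, III=190, IV=160, V=240
Best best-case = 240 → V.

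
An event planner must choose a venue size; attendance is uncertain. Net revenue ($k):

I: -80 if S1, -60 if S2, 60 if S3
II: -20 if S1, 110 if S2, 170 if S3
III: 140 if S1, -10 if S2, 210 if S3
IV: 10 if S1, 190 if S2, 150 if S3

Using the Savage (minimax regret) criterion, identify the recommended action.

Column bests: S1=140, S2=190, S3=210.
I regrets: 220, 250, 150 → max 250
II regrets: 160, 80, 40 → max 160
III regrets: 0, 200, 0 → max 200
IV regrets: 130, 0, 60 → max 130
Smallest max regret = 130 → IV.

IV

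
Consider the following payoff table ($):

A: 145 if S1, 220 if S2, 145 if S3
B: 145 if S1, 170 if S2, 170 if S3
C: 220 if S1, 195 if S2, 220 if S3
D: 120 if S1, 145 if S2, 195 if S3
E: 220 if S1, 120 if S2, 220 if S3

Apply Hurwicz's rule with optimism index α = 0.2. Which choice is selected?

A: 0.2·220 + 0.8·145 = 160
B: 0.2·170 + 0.8·145 = 150
C: 0.2·220 + 0.8·195 = 200
D: 0.2·195 + 0.8·120 = 135
E: 0.2·220 + 0.8·120 = 140
Highest Hurwicz score = 200 → C.

C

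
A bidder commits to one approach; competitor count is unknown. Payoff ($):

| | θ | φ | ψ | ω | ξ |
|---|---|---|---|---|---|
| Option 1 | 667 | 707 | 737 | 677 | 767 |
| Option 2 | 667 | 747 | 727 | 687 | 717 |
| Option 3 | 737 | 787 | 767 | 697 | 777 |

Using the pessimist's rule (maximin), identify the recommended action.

Option 3

Row minima: Option 1=667, Option 2=667, Option 3=697
Best worst-case = 697 → Option 3.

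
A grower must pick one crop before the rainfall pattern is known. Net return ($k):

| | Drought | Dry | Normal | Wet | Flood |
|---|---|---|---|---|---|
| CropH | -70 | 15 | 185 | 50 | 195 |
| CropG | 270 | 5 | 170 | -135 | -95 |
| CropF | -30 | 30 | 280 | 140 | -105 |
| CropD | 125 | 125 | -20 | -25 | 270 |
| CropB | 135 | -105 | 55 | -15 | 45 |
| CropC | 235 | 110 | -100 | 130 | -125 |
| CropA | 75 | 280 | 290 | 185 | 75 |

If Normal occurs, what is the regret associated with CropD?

310

Best payoff under Normal is 290.
Regret = 290 − (-20) = 310.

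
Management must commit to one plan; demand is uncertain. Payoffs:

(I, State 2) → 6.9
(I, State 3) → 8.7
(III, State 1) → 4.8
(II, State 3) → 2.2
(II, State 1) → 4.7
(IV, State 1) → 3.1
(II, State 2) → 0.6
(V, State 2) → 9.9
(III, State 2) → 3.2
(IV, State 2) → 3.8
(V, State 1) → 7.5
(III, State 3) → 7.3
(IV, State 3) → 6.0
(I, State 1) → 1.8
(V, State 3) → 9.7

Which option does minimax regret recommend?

Column bests: State 1=7.5, State 2=9.9, State 3=9.7.
I regrets: 5.7, 3.0, 1.0 → max 5.7
II regrets: 2.8, 9.3, 7.5 → max 9.3
III regrets: 2.7, 6.7, 2.4 → max 6.7
IV regrets: 4.4, 6.1, 3.7 → max 6.1
V regrets: 0.0, 0.0, 0.0 → max 0.0
Smallest max regret = 0.0 → V.

V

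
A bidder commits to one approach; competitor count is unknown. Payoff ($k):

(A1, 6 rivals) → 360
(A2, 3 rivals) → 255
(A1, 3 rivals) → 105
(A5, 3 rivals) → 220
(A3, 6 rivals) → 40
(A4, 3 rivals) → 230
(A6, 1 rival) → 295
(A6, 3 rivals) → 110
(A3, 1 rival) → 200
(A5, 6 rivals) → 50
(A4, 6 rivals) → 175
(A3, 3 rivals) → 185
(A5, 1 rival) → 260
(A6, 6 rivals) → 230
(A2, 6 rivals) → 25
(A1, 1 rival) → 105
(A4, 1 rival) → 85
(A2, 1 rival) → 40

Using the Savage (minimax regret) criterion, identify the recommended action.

A6

Column bests: 1 rival=295, 3 rivals=255, 6 rivals=360.
A1 regrets: 190, 150, 0 → max 190
A2 regrets: 255, 0, 335 → max 335
A3 regrets: 95, 70, 320 → max 320
A4 regrets: 210, 25, 185 → max 210
A5 regrets: 35, 35, 310 → max 310
A6 regrets: 0, 145, 130 → max 145
Smallest max regret = 145 → A6.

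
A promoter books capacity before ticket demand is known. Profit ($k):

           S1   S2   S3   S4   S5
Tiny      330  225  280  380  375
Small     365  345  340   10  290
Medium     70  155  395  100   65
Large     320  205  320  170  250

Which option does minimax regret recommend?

Tiny

Column bests: S1=365, S2=345, S3=395, S4=380, S5=375.
Tiny regrets: 35, 120, 115, 0, 0 → max 120
Small regrets: 0, 0, 55, 370, 85 → max 370
Medium regrets: 295, 190, 0, 280, 310 → max 310
Large regrets: 45, 140, 75, 210, 125 → max 210
Smallest max regret = 120 → Tiny.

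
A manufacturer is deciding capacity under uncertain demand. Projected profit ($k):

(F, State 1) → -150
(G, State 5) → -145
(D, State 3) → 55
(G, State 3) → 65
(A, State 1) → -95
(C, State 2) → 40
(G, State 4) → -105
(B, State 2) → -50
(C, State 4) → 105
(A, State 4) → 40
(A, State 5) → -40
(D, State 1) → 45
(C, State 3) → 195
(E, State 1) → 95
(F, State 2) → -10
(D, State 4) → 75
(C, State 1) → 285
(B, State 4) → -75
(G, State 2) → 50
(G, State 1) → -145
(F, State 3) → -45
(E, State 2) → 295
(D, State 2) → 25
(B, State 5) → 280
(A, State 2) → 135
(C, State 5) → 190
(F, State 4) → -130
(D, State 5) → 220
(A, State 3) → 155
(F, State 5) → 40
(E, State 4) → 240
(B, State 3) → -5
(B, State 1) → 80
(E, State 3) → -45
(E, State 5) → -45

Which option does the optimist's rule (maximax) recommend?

E

Row maxima: A=155, B=280, C=285, D=220, E=295, F=40, G=65
Best best-case = 295 → E.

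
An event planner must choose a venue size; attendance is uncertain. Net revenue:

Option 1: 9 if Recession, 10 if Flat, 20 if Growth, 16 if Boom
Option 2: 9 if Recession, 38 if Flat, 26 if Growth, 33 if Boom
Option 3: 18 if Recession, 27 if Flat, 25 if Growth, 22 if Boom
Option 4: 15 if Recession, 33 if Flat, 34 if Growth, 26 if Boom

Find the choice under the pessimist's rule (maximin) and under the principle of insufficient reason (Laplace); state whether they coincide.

maximin → Option 3; laplace → Option 4 (disagree)

Row minima: Option 1=9, Option 2=9, Option 3=18, Option 4=15
Best worst-case = 18 → Option 3.
Row averages: Option 1=13.75, Option 2=26.5, Option 3=23, Option 4=27
Highest average = 27 → Option 4.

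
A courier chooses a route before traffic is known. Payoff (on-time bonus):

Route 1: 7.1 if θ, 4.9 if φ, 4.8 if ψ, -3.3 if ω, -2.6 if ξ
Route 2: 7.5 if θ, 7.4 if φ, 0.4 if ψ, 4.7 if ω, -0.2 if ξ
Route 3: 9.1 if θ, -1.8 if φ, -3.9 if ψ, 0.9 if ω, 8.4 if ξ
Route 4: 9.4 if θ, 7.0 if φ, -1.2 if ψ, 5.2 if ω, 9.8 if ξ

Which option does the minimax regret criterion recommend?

Route 4

Column bests: θ=9.4, φ=7.4, ψ=4.8, ω=5.2, ξ=9.8.
Route 1 regrets: 2.3, 2.5, 0.0, 8.5, 12.4 → max 12.4
Route 2 regrets: 1.9, 0.0, 4.4, 0.5, 10.0 → max 10.0
Route 3 regrets: 0.3, 9.2, 8.7, 4.3, 1.4 → max 9.2
Route 4 regrets: 0.0, 0.4, 6.0, 0.0, 0.0 → max 6.0
Smallest max regret = 6.0 → Route 4.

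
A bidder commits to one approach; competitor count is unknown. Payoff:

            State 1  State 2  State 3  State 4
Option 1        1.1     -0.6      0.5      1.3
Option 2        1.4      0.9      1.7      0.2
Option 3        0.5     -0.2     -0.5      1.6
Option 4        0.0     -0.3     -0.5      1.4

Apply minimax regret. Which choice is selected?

Column bests: State 1=1.4, State 2=0.9, State 3=1.7, State 4=1.6.
Option 1 regrets: 0.3, 1.5, 1.2, 0.3 → max 1.5
Option 2 regrets: 0.0, 0.0, 0.0, 1.4 → max 1.4
Option 3 regrets: 0.9, 1.1, 2.2, 0.0 → max 2.2
Option 4 regrets: 1.4, 1.2, 2.2, 0.2 → max 2.2
Smallest max regret = 1.4 → Option 2.

Option 2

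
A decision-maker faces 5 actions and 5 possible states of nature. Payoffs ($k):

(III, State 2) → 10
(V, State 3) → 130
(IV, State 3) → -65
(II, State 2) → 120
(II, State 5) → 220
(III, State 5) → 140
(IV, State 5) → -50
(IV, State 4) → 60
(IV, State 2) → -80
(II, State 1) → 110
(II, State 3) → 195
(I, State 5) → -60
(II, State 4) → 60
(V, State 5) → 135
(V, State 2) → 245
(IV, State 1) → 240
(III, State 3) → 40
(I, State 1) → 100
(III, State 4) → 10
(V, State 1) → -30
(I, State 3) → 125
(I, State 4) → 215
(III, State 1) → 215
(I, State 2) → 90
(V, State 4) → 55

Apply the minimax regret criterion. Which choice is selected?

Column bests: State 1=240, State 2=245, State 3=195, State 4=215, State 5=220.
I regrets: 140, 155, 70, 0, 280 → max 280
II regrets: 130, 125, 0, 155, 0 → max 155
III regrets: 25, 235, 155, 205, 80 → max 235
IV regrets: 0, 325, 260, 155, 270 → max 325
V regrets: 270, 0, 65, 160, 85 → max 270
Smallest max regret = 155 → II.

II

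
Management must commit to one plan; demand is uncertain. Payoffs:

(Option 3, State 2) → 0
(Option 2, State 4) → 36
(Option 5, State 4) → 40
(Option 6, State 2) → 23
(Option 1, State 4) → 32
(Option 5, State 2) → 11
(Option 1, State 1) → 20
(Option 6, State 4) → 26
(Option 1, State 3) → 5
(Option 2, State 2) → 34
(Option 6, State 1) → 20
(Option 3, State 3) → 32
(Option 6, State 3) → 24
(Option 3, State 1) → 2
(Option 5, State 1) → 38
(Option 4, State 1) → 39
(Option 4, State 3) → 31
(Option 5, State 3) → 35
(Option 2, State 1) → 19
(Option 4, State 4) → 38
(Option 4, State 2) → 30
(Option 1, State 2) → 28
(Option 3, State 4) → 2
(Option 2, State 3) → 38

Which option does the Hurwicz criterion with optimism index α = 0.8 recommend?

Option 1: 0.8·32 + 0.2·5 = 26.6
Option 2: 0.8·38 + 0.2·19 = 34.2
Option 3: 0.8·32 + 0.2·0 = 25.6
Option 4: 0.8·39 + 0.2·30 = 37.2
Option 5: 0.8·40 + 0.2·11 = 34.2
Option 6: 0.8·26 + 0.2·20 = 24.8
Highest Hurwicz score = 37.2 → Option 4.

Option 4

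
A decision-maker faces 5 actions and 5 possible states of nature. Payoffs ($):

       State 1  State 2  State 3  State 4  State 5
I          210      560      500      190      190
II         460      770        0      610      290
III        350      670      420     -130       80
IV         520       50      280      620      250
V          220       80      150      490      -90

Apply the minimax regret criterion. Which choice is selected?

Column bests: State 1=520, State 2=770, State 3=500, State 4=620, State 5=290.
I regrets: 310, 210, 0, 430, 100 → max 430
II regrets: 60, 0, 500, 10, 0 → max 500
III regrets: 170, 100, 80, 750, 210 → max 750
IV regrets: 0, 720, 220, 0, 40 → max 720
V regrets: 300, 690, 350, 130, 380 → max 690
Smallest max regret = 430 → I.

I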